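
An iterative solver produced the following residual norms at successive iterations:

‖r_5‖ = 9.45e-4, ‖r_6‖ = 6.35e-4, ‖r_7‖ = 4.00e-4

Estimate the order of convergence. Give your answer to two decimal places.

1.16

p ≈ ln(‖r_7‖/‖r_6‖) / ln(‖r_6‖/‖r_5‖)
  = ln(4.00e-4/6.35e-4) / ln(6.35e-4/9.45e-4)
  = ln(0.629921) / ln(0.671958)
  = -0.46216 / -0.39756 ≈ 1.16249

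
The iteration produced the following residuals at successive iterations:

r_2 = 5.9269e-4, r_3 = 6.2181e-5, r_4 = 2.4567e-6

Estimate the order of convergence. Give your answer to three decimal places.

1.433

p ≈ ln(r_4/r_3) / ln(r_3/r_2)
  = ln(2.4567e-6/6.2181e-5) / ln(6.2181e-5/5.9269e-4)
  = ln(0.0395089) / ln(0.104913)
  = -3.231229 / -2.254624 ≈ 1.433156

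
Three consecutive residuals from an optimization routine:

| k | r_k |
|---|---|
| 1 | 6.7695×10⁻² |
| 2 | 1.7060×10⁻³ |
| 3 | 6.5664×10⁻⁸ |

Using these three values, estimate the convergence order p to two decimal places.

p ≈ ln(r_3/r_2) / ln(r_2/r_1)
  = ln(6.5664×10⁻⁸/1.7060×10⁻³) / ln(1.7060×10⁻³/6.7695×10⁻²)
  = ln(3.849e-05) / ln(0.0252013)
  = -10.16511 / -3.68086 ≈ 2.76161

2.76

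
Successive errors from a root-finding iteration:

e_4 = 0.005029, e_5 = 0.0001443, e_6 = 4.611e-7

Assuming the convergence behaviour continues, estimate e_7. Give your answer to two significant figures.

4.2e-11

First estimate the order: p ≈ ln(e_6/e_5) / ln(e_5/e_4) = ln(4.611e-7/0.0001443)/ln(0.0001443/0.005029) = ln(0.00319543)/ln(0.0286936) ≈ 1.6181.
Then e_7 ≈ e_6·(e_6/e_5)^p = 4.611e-7·(0.00319543)^1.6181 = 4.611e-7·9.16387e-05 ≈ 4.225e-11.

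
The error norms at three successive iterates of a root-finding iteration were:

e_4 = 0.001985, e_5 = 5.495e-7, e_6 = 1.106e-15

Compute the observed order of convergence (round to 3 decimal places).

2.444

p ≈ ln(e_6/e_5) / ln(e_5/e_4)
  = ln(1.106e-15/5.495e-7) / ln(5.495e-7/0.001985)
  = ln(2.01274e-09) / ln(0.000276826)
  = -20.023769 / -8.192121 ≈ 2.444272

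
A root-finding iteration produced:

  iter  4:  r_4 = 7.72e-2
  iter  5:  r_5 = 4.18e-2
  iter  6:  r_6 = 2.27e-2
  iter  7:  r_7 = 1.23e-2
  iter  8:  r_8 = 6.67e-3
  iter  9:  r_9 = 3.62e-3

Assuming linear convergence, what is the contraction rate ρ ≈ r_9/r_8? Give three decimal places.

ρ ≈ r_9/r_8 = 3.62e-3/6.67e-3 = 0.54273

0.543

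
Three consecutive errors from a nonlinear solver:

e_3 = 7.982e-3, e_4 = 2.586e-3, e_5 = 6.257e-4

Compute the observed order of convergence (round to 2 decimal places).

1.26

p ≈ ln(e_5/e_4) / ln(e_4/e_3)
  = ln(6.257e-4/2.586e-3) / ln(2.586e-3/7.982e-3)
  = ln(0.241957) / ln(0.323979)
  = -1.41900 / -1.12708 ≈ 1.25901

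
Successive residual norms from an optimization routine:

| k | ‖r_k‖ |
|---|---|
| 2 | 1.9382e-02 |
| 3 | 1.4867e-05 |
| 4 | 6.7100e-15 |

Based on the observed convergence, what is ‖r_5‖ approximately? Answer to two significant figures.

6.2e-43

First estimate the order: p ≈ ln(‖r_4‖/‖r_3‖) / ln(‖r_3‖/‖r_2‖) = ln(6.7100e-15/1.4867e-05)/ln(1.4867e-05/1.9382e-02) = ln(4.51335e-10)/ln(0.000767052) ≈ 3.0000.
Then ‖r_5‖ ≈ ‖r_4‖·(‖r_4‖/‖r_3‖)^p = 6.7100e-15·(4.51335e-10)^3.0000 = 6.7100e-15·9.19384e-29 ≈ 6.169e-43.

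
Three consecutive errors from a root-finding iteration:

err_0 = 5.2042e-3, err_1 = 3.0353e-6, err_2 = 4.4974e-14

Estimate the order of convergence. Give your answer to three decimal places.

p ≈ ln(err_2/err_1) / ln(err_1/err_0)
  = ln(4.4974e-14/3.0353e-6) / ln(3.0353e-6/5.2042e-3)
  = ln(1.4817e-08) / ln(0.00058324)
  = -18.027491 / -7.446912 ≈ 2.420801

2.421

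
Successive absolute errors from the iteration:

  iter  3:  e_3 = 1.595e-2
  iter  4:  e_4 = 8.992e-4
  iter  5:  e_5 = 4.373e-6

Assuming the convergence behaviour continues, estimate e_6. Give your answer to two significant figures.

2.3e-10

First estimate the order: p ≈ ln(e_5/e_4) / ln(e_4/e_3) = ln(4.373e-6/8.992e-4)/ln(8.992e-4/1.595e-2) = ln(0.00486321)/ln(0.0563762) ≈ 1.8521.
Then e_6 ≈ e_5·(e_5/e_4)^p = 4.373e-6·(0.00486321)^1.8521 = 4.373e-6·5.19936e-05 ≈ 2.274e-10.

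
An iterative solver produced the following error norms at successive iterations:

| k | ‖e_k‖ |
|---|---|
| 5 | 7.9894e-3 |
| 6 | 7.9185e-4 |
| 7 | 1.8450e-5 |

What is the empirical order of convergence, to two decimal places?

p ≈ ln(‖e_7‖/‖e_6‖) / ln(‖e_6‖/‖e_5‖)
  = ln(1.8450e-5/7.9185e-4) / ln(7.9185e-4/7.9894e-3)
  = ln(0.0232999) / ln(0.0991126)
  = -3.75931 / -2.31150 ≈ 1.62635

1.63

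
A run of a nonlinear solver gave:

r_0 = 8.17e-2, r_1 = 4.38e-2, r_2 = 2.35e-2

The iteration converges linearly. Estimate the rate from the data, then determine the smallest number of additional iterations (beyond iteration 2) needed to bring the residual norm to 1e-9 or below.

28

Rate ρ ≈ r_2/r_1 = 2.35e-2/4.38e-2 = 0.5365.
After j more steps, r_{2+j} ≈ 2.35e-2·ρ^j; need ρ^j ≤ 1e-9/2.35e-2 = 4.25532e-08.
j ≥ ln(4.25532e-08)/ln(0.5365) = -16.9725/-0.62269 = 27.257.
So 28 more iterations are needed.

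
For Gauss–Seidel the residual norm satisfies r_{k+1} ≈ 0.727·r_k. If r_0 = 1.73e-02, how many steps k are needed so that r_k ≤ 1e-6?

31

After k steps, r_k ≈ 1.73e-02·0.727^k.
Need 0.727^k ≤ 1e-6/1.73e-02 = 5.78035e-05.
k ≥ ln(5.78035e-05)/ln(0.727) = -9.7585/-0.31883 = 30.607.
Smallest integer k = 31.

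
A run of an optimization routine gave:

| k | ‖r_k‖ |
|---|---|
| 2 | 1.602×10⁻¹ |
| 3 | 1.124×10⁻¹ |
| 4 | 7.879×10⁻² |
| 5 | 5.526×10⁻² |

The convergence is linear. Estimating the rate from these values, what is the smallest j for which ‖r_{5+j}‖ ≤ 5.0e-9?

46

Rate ρ ≈ ‖r_5‖/‖r_4‖ = 5.526×10⁻²/7.879×10⁻² = 0.7014.
After j more steps, ‖r_{5+j}‖ ≈ 5.526×10⁻²·ρ^j; need ρ^j ≤ 5.0e-9/5.526×10⁻² = 9.04814e-08.
j ≥ ln(9.04814e-08)/ln(0.7014) = -16.2181/-0.35468 = 45.726.
So 46 more iterations are needed.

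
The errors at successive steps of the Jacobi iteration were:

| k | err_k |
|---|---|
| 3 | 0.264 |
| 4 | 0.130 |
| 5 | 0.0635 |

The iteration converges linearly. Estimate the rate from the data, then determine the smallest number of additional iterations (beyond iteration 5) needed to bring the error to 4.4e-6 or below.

Rate ρ ≈ err_5/err_4 = 0.0635/0.130 = 0.4885.
After j more steps, err_{5+j} ≈ 0.0635·ρ^j; need ρ^j ≤ 4.4e-6/0.0635 = 6.92913e-05.
j ≥ ln(6.92913e-05)/ln(0.4885) = -9.5772/-0.71642 = 13.368.
So 14 more iterations are needed.

14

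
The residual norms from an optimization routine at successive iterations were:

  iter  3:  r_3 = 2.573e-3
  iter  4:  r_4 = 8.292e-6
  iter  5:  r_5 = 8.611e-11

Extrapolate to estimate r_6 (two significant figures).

9.3e-21

First estimate the order: p ≈ ln(r_5/r_4) / ln(r_4/r_3) = ln(8.611e-11/8.292e-6)/ln(8.292e-6/2.573e-3) = ln(1.03847e-05)/ln(0.0032227) ≈ 2.0000.
Then r_6 ≈ r_5·(r_5/r_4)^p = 8.611e-11·(1.03847e-05)^2.0000 = 8.611e-11·1.07842e-10 ≈ 9.286e-21.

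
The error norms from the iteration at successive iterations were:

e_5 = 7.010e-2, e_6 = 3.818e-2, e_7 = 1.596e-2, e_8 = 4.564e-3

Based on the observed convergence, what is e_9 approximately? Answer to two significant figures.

7.6e-4

First estimate the order: p ≈ ln(e_8/e_7) / ln(e_7/e_6) = ln(4.564e-3/1.596e-2)/ln(1.596e-2/3.818e-2) = ln(0.285965)/ln(0.41802) ≈ 1.4353.
Then e_9 ≈ e_8·(e_8/e_7)^p = 4.564e-3·(0.285965)^1.4353 = 4.564e-3·0.165823 ≈ 0.0007568.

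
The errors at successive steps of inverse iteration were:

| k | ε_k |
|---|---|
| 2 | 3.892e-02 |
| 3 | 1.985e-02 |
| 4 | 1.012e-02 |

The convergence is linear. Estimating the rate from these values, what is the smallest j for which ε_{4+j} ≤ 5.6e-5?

8

Rate ρ ≈ ε_4/ε_3 = 1.012e-02/1.985e-02 = 0.5098.
After j more steps, ε_{4+j} ≈ 1.012e-02·ρ^j; need ρ^j ≤ 5.6e-5/1.012e-02 = 0.0055336.
j ≥ ln(0.0055336)/ln(0.5098) = -5.1969/-0.67374 = 7.714.
So 8 more iterations are needed.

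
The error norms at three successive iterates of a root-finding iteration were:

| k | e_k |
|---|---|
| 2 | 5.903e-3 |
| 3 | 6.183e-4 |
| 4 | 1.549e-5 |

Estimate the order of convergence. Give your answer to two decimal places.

p ≈ ln(e_4/e_3) / ln(e_3/e_2)
  = ln(1.549e-5/6.183e-4) / ln(6.183e-4/5.903e-3)
  = ln(0.0250526) / ln(0.104743)
  = -3.68678 / -2.25625 ≈ 1.63403

1.63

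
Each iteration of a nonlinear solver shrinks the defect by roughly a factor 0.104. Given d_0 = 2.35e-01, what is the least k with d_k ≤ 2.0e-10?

After k steps, d_k ≈ 2.35e-01·0.104^k.
Need 0.104^k ≤ 2.0e-10/2.35e-01 = 8.51064e-10.
k ≥ ln(8.51064e-10)/ln(0.104) = -20.8845/-2.26336 = 9.227.
Smallest integer k = 10.

10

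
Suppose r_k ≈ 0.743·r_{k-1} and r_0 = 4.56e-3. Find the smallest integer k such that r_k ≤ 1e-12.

75

After k steps, r_k ≈ 4.56e-3·0.743^k.
Need 0.743^k ≤ 1e-12/4.56e-3 = 2.19298e-10.
k ≥ ln(2.19298e-10)/ln(0.743) = -22.2406/-0.29706 = 74.869.
Smallest integer k = 75.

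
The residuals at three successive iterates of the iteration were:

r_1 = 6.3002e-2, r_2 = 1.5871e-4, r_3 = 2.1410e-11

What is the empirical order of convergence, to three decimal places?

p ≈ ln(r_3/r_2) / ln(r_2/r_1)
  = ln(2.1410e-11/1.5871e-4) / ln(1.5871e-4/6.3002e-2)
  = ln(1.349e-07) / ln(0.00251913)
  = -15.818732 / -5.983842 ≈ 2.643574

2.644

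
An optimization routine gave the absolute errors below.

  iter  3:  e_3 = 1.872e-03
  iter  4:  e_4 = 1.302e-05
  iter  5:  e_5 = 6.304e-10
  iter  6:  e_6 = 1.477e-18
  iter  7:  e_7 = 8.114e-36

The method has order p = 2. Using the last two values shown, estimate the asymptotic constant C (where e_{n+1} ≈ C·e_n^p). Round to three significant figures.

C ≈ e_7 / e_6^2
  = 8.114e-36 / (1.477e-18)^2
  = 8.114e-36 / 2.18153e-36 ≈ 3.7194

3.72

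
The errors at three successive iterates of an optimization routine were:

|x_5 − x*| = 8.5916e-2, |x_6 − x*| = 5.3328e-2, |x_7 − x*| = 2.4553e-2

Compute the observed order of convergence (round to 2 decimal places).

1.63

p ≈ ln(|x_7 − x*|/|x_6 − x*|) / ln(|x_6 − x*|/|x_5 − x*|)
  = ln(2.4553e-2/5.3328e-2) / ln(5.3328e-2/8.5916e-2)
  = ln(0.460415) / ln(0.620699)
  = -0.77563 / -0.47691 ≈ 1.62637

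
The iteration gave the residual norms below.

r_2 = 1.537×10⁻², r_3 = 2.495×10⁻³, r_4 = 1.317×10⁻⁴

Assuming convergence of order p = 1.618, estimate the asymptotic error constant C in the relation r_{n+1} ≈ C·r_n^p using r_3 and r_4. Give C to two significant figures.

C ≈ r_4 / r_3^1.618
  = 1.317×10⁻⁴ / (2.495×10⁻³)^1.618
  = 1.317×10⁻⁴ / 6.14413e-05 ≈ 2.1435

2.1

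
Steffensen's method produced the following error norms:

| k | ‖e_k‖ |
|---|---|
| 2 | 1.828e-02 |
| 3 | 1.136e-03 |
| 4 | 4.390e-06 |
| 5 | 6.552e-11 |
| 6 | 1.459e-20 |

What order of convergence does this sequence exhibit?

2

Consecutive ratios: ‖e_6‖/‖e_5‖ = 1.459e-20/6.552e-11 = 2.2268e-10, ‖e_5‖/‖e_4‖ = 6.552e-11/4.390e-06 = 1.49248e-05.
p ≈ ln(2.2268e-10)/ln(1.49248e-05) = -22.2253/-11.1125 ≈ 2.00.
So the convergence is quadratic (order 2).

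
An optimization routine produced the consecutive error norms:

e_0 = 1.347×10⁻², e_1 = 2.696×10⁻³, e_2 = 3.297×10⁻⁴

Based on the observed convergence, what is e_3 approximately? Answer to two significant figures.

2.1e-5

First estimate the order: p ≈ ln(e_2/e_1) / ln(e_1/e_0) = ln(3.297×10⁻⁴/2.696×10⁻³)/ln(2.696×10⁻³/1.347×10⁻²) = ln(0.122292)/ln(0.200148) ≈ 1.3062.
Then e_3 ≈ e_2·(e_2/e_1)^p = 3.297×10⁻⁴·(0.122292)^1.3062 = 3.297×10⁻⁴·0.0642628 ≈ 2.119e-05.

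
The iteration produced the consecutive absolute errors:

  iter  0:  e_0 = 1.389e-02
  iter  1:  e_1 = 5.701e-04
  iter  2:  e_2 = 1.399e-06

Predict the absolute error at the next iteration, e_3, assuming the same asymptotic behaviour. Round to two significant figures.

1.7e-11

First estimate the order: p ≈ ln(e_2/e_1) / ln(e_1/e_0) = ln(1.399e-06/5.701e-04)/ln(5.701e-04/1.389e-02) = ln(0.00245396)/ln(0.0410439) ≈ 1.8822.
Then e_3 ≈ e_2·(e_2/e_1)^p = 1.399e-06·(0.00245396)^1.8822 = 1.399e-06·1.22239e-05 ≈ 1.71e-11.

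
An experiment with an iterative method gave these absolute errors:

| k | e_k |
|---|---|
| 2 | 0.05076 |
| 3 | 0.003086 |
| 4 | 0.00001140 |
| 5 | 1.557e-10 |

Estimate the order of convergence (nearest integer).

Consecutive ratios: e_5/e_4 = 1.557e-10/0.00001140 = 1.36579e-05, e_4/e_3 = 0.00001140/0.003086 = 0.0036941.
p ≈ ln(1.36579e-05)/ln(0.0036941) = -11.2012/-5.6010 ≈ 2.00.
So the convergence is quadratic (order 2).

2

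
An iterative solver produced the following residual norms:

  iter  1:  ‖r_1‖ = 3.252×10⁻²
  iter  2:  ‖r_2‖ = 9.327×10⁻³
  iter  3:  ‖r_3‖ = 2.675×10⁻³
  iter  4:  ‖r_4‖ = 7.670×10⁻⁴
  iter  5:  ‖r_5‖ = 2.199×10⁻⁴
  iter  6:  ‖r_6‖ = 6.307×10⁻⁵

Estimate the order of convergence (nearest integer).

1

Consecutive ratios: ‖r_6‖/‖r_5‖ = 6.307×10⁻⁵/2.199×10⁻⁴ = 0.286812, ‖r_5‖/‖r_4‖ = 2.199×10⁻⁴/7.670×10⁻⁴ = 0.286701.
p ≈ ln(0.286812)/ln(0.286701) = -1.2489/-1.2493 ≈ 1.00.
So the convergence is linear (order 1).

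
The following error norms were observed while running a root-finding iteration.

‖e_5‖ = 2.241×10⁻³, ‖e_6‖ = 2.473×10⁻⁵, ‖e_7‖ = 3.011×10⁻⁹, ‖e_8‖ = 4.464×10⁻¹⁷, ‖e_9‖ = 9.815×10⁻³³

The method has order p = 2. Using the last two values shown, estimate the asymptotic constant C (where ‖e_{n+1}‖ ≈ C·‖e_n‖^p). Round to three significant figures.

C ≈ ‖e_9‖ / ‖e_8‖^2
  = 9.815×10⁻³³ / (4.464×10⁻¹⁷)^2
  = 9.815×10⁻³³ / 1.99273e-33 ≈ 4.9254

4.93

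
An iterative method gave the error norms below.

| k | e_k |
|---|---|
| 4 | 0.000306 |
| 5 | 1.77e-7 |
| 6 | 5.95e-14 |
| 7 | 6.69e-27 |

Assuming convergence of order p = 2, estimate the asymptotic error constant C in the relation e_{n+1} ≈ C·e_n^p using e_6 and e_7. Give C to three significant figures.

C ≈ e_7 / e_6^2
  = 6.69e-27 / (5.95e-14)^2
  = 6.69e-27 / 3.54025e-27 ≈ 1.8897

1.89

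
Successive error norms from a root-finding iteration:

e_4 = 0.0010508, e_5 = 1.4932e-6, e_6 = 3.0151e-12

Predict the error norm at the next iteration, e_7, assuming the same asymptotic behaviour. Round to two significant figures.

1.2e-23

First estimate the order: p ≈ ln(e_6/e_5) / ln(e_5/e_4) = ln(3.0151e-12/1.4932e-6)/ln(1.4932e-6/0.0010508) = ln(2.01922e-06)/ln(0.00142101) ≈ 2.0000.
Then e_7 ≈ e_6·(e_6/e_5)^p = 3.0151e-12·(2.01922e-06)^2.0000 = 3.0151e-12·4.07725e-12 ≈ 1.229e-23.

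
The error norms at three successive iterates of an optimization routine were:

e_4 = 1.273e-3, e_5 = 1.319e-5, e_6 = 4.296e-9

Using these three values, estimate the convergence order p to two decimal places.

p ≈ ln(e_6/e_5) / ln(e_5/e_4)
  = ln(4.296e-9/1.319e-5) / ln(1.319e-5/1.273e-3)
  = ln(0.000325701) / ln(0.0103614)
  = -8.02953 / -4.56967 ≈ 1.75714

1.76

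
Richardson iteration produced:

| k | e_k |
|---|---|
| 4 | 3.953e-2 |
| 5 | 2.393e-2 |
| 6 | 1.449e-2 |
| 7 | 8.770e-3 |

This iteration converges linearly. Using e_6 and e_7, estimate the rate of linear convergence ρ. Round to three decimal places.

0.605

ρ ≈ e_7/e_6 = 8.770e-3/1.449e-2 = 0.60524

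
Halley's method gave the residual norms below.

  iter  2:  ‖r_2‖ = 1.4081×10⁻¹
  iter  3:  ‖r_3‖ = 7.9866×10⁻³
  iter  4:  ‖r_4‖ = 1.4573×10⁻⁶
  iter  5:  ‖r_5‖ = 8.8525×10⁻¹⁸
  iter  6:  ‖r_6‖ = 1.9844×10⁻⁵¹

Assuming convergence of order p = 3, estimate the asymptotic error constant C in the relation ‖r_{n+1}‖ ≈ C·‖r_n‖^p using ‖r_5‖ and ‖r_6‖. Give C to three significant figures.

C ≈ ‖r_6‖ / ‖r_5‖^3
  = 1.9844×10⁻⁵¹ / (8.8525×10⁻¹⁸)^3
  = 1.9844×10⁻⁵¹ / 6.93742e-52 ≈ 2.8604

2.86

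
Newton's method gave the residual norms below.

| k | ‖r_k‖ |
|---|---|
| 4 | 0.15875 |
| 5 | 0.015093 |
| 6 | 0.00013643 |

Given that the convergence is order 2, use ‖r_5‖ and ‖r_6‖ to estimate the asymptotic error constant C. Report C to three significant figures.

C ≈ ‖r_6‖ / ‖r_5‖^2
  = 0.00013643 / (0.015093)^2
  = 0.00013643 / 0.000227799 ≈ 0.59891

0.599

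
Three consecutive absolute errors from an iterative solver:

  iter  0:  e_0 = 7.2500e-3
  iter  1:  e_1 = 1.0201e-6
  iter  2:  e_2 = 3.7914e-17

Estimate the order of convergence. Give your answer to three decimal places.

2.708

p ≈ ln(e_2/e_1) / ln(e_1/e_0)
  = ln(3.7914e-17/1.0201e-6) / ln(1.0201e-6/7.2500e-3)
  = ln(3.71669e-11) / ln(0.000140703)
  = -24.015603 / -8.868859 ≈ 2.707857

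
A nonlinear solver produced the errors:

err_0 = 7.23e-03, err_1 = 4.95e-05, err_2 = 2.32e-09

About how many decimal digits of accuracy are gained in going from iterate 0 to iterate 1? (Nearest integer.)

Digits gained ≈ log₁₀(err_0/err_1) = log₁₀(7.23e-03/4.95e-05) = log₁₀(146.061) ≈ 2.165.

2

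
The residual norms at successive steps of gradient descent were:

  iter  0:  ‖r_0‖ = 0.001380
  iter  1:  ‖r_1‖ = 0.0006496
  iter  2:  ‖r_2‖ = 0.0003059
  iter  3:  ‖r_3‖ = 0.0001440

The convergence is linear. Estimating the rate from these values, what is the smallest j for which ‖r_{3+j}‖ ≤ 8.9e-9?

Rate ρ ≈ ‖r_3‖/‖r_2‖ = 0.0001440/0.0003059 = 0.4707.
After j more steps, ‖r_{3+j}‖ ≈ 0.0001440·ρ^j; need ρ^j ≤ 8.9e-9/0.0001440 = 6.18056e-05.
j ≥ ln(6.18056e-05)/ln(0.4707) = -9.6915/-0.75353 = 12.861.
So 13 more iterations are needed.

13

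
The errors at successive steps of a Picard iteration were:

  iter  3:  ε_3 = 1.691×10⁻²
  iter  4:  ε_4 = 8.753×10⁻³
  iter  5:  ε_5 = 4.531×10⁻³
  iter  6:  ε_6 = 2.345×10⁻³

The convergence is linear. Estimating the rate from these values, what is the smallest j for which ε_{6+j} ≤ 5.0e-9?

20

Rate ρ ≈ ε_6/ε_5 = 2.345×10⁻³/4.531×10⁻³ = 0.5175.
After j more steps, ε_{6+j} ≈ 2.345×10⁻³·ρ^j; need ρ^j ≤ 5.0e-9/2.345×10⁻³ = 2.1322e-06.
j ≥ ln(2.1322e-06)/ln(0.5175) = -13.0584/-0.65875 = 19.823.
So 20 more iterations are needed.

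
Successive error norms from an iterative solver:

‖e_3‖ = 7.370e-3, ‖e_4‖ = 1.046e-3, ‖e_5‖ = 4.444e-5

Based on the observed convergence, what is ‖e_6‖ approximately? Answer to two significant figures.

2.7e-7

First estimate the order: p ≈ ln(‖e_5‖/‖e_4‖) / ln(‖e_4‖/‖e_3‖) = ln(4.444e-5/1.046e-3)/ln(1.046e-3/7.370e-3) = ln(0.0424857)/ln(0.141927) ≈ 1.6178.
Then ‖e_6‖ ≈ ‖e_5‖·(‖e_5‖/‖e_4‖)^p = 4.444e-5·(0.0424857)^1.6178 = 4.444e-5·0.0060363 ≈ 2.683e-07.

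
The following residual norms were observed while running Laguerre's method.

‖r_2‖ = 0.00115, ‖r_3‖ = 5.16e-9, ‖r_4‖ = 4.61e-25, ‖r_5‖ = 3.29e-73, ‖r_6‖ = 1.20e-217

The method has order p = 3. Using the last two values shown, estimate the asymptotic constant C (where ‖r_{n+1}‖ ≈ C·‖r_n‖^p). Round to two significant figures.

C ≈ ‖r_6‖ / ‖r_5‖^3
  = 1.20e-217 / (3.29e-73)^3
  = 1.20e-217 / 3.56113e-218 ≈ 3.3697

3.4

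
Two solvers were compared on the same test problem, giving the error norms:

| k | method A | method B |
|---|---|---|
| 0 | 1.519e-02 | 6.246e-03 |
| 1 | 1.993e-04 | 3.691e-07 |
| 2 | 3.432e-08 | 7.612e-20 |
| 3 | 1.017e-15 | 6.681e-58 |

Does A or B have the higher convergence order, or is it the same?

B

Method A: p ≈ ln(1.017e-15/3.432e-08)/ln(3.432e-08/1.993e-04) ≈ 2.00.
Method B: p ≈ ln(6.681e-58/7.612e-20)/ln(7.612e-20/3.691e-07) ≈ 3.00.
Method B has the higher order (≈3.0 vs ≈2.0).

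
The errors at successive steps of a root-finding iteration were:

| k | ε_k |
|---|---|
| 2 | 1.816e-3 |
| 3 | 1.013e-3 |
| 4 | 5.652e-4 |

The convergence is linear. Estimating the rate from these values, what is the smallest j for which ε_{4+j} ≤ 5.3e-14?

40

Rate ρ ≈ ε_4/ε_3 = 5.652e-4/1.013e-3 = 0.5579.
After j more steps, ε_{4+j} ≈ 5.652e-4·ρ^j; need ρ^j ≤ 5.3e-14/5.652e-4 = 9.37721e-11.
j ≥ ln(9.37721e-11)/ln(0.5579) = -23.0902/-0.58358 = 39.566.
So 40 more iterations are needed.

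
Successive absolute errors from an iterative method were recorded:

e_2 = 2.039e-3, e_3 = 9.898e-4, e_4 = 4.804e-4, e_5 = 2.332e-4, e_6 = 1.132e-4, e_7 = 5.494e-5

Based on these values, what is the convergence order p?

Consecutive ratios: e_7/e_6 = 5.494e-5/1.132e-4 = 0.485336, e_6/e_5 = 1.132e-4/2.332e-4 = 0.48542.
p ≈ ln(0.485336)/ln(0.48542) = -0.7229/-0.7227 ≈ 1.00.
So the convergence is linear (order 1).

1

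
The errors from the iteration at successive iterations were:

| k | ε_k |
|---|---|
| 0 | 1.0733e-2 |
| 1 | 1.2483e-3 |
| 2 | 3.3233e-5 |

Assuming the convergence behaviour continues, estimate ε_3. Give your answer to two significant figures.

First estimate the order: p ≈ ln(ε_2/ε_1) / ln(ε_1/ε_0) = ln(3.3233e-5/1.2483e-3)/ln(1.2483e-3/1.0733e-2) = ln(0.0266226)/ln(0.116305) ≈ 1.6853.
Then ε_3 ≈ ε_2·(ε_2/ε_1)^p = 3.3233e-5·(0.0266226)^1.6853 = 3.3233e-5·0.00221858 ≈ 7.373e-08.

7.4e-8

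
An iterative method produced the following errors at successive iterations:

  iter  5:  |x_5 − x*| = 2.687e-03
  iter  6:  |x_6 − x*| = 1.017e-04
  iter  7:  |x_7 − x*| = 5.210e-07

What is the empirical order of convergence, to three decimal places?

1.611

p ≈ ln(|x_7 − x*|/|x_6 − x*|) / ln(|x_6 − x*|/|x_5 − x*|)
  = ln(5.210e-07/1.017e-04) / ln(1.017e-04/2.687e-03)
  = ln(0.00512291) / ln(0.0378489)
  = -5.274033 / -3.274153 ≈ 1.610808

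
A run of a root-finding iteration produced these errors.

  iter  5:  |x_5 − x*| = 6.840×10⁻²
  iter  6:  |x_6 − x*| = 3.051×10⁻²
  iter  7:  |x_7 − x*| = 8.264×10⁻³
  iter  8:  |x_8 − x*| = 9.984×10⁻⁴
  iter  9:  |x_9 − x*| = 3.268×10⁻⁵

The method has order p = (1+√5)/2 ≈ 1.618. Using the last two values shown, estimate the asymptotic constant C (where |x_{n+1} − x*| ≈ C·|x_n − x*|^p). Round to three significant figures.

C ≈ |x_9 − x*| / |x_8 − x*|^1.618
  = 3.268×10⁻⁵ / (9.984×10⁻⁴)^1.618
  = 3.268×10⁻⁵ / 1.39597e-05 ≈ 2.341

2.34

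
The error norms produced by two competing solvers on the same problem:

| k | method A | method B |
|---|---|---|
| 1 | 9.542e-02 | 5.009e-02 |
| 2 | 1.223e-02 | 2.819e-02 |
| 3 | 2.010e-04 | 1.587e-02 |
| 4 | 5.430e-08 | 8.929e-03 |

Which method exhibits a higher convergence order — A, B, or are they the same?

A

Method A: p ≈ ln(5.430e-08/2.010e-04)/ln(2.010e-04/1.223e-02) ≈ 2.00.
Method B: p ≈ ln(8.929e-03/1.587e-02)/ln(1.587e-02/2.819e-02) ≈ 1.00.
Method A has the higher order (≈2.0 vs ≈1.0).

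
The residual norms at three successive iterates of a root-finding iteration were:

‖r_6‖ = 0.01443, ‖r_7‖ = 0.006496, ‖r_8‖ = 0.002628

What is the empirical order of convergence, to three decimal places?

p ≈ ln(‖r_8‖/‖r_7‖) / ln(‖r_7‖/‖r_6‖)
  = ln(0.002628/0.006496) / ln(0.006496/0.01443)
  = ln(0.404557) / ln(0.450173)
  = -0.904963 / -0.798123 ≈ 1.133864

1.134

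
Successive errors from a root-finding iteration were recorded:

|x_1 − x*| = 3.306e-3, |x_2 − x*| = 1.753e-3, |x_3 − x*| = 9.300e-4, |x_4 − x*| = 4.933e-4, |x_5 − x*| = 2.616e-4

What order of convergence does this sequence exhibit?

Consecutive ratios: |x_5 − x*|/|x_4 − x*| = 2.616e-4/4.933e-4 = 0.530306, |x_4 − x*|/|x_3 − x*| = 4.933e-4/9.300e-4 = 0.53043.
p ≈ ln(0.530306)/ln(0.53043) = -0.6343/-0.6341 ≈ 1.00.
So the convergence is linear (order 1).

1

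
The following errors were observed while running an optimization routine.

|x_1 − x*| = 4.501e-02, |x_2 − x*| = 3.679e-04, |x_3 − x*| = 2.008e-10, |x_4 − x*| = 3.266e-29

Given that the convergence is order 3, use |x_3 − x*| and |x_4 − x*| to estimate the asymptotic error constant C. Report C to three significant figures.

4.03

C ≈ |x_4 − x*| / |x_3 − x*|^3
  = 3.266e-29 / (2.008e-10)^3
  = 3.266e-29 / 8.09638e-30 ≈ 4.0339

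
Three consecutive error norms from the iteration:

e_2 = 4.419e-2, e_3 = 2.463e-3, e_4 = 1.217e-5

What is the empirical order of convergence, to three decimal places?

p ≈ ln(e_4/e_3) / ln(e_3/e_2)
  = ln(1.217e-5/2.463e-3) / ln(2.463e-3/4.419e-2)
  = ln(0.00494113) / ln(0.0557366)
  = -5.310161 / -2.887118 ≈ 1.839260

1.839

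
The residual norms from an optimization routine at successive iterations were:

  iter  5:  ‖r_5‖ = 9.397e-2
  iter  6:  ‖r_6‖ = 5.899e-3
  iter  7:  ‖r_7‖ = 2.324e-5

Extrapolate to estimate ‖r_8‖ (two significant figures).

3.6e-10

First estimate the order: p ≈ ln(‖r_7‖/‖r_6‖) / ln(‖r_6‖/‖r_5‖) = ln(2.324e-5/5.899e-3)/ln(5.899e-3/9.397e-2) = ln(0.00393965)/ln(0.0627754) ≈ 2.0001.
Then ‖r_8‖ ≈ ‖r_7‖·(‖r_7‖/‖r_6‖)^p = 2.324e-5·(0.00393965)^2.0001 = 2.324e-5·1.55123e-05 ≈ 3.605e-10.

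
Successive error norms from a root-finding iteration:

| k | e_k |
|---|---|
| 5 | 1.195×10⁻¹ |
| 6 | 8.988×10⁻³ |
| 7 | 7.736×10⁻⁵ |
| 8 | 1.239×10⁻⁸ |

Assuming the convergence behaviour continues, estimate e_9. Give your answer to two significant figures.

First estimate the order: p ≈ ln(e_8/e_7) / ln(e_7/e_6) = ln(1.239×10⁻⁸/7.736×10⁻⁵)/ln(7.736×10⁻⁵/8.988×10⁻³) = ln(0.00016016)/ln(0.00860703) ≈ 1.8379.
Then e_9 ≈ e_8·(e_8/e_7)^p = 1.239×10⁻⁸·(0.00016016)^1.8379 = 1.239×10⁻⁸·1.05767e-07 ≈ 1.31e-15.

1.3e-15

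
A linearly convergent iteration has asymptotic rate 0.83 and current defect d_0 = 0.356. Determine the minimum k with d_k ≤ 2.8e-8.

After k steps, d_k ≈ 0.356·0.83^k.
Need 0.83^k ≤ 2.8e-8/0.356 = 7.86517e-08.
k ≥ ln(7.86517e-08)/ln(0.83) = -16.3582/-0.18633 = 87.792.
Smallest integer k = 88.

88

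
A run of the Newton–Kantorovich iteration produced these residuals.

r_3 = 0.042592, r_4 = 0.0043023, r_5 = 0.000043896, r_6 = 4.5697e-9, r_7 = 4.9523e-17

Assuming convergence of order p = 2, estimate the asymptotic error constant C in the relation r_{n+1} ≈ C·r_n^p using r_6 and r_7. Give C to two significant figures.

C ≈ r_7 / r_6^2
  = 4.9523e-17 / (4.5697e-9)^2
  = 4.9523e-17 / 2.08822e-17 ≈ 2.3715

2.4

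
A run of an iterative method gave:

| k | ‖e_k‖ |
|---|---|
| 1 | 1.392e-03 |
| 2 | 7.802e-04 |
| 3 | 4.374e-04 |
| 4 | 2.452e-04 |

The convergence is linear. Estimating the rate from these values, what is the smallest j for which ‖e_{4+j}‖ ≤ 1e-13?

Rate ρ ≈ ‖e_4‖/‖e_3‖ = 2.452e-04/4.374e-04 = 0.5606.
After j more steps, ‖e_{4+j}‖ ≈ 2.452e-04·ρ^j; need ρ^j ≤ 1e-13/2.452e-04 = 4.0783e-10.
j ≥ ln(4.0783e-10)/ln(0.5606) = -21.6202/-0.57875 = 37.357.
So 38 more iterations are needed.

38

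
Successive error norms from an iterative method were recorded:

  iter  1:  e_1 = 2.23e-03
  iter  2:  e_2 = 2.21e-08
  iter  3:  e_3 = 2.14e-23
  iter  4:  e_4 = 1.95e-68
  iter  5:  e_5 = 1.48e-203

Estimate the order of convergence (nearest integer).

Consecutive ratios: e_5/e_4 = 1.48e-203/1.95e-68 = 7.58974e-136, e_4/e_3 = 1.95e-68/2.14e-23 = 9.11215e-46.
p ≈ ln(7.58974e-136)/ln(9.11215e-46) = -311.1248/-103.7093 ≈ 3.00.
So the convergence is cubic (order 3).

3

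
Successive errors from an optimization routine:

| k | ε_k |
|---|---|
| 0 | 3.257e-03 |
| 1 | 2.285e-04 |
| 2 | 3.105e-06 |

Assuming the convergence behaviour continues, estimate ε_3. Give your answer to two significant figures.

First estimate the order: p ≈ ln(ε_2/ε_1) / ln(ε_1/ε_0) = ln(3.105e-06/2.285e-04)/ln(2.285e-04/3.257e-03) = ln(0.0135886)/ln(0.0701566) ≈ 1.6178.
Then ε_3 ≈ ε_2·(ε_2/ε_1)^p = 3.105e-06·(0.0135886)^1.6178 = 3.105e-06·0.000954663 ≈ 2.964e-09.

3.0e-9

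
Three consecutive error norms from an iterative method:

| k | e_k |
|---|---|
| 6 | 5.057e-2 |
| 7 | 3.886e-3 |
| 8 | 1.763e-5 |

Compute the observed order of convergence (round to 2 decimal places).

2.10

p ≈ ln(e_8/e_7) / ln(e_7/e_6)
  = ln(1.763e-5/3.886e-3) / ln(3.886e-3/5.057e-2)
  = ln(0.0045368) / ln(0.076844)
  = -5.39553 / -2.56598 ≈ 2.10272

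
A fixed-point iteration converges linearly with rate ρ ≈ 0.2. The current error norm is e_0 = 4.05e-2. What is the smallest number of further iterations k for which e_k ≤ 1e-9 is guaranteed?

11

After k steps, e_k ≈ 4.05e-2·0.2^k.
Need 0.2^k ≤ 1e-9/4.05e-2 = 2.46914e-08.
k ≥ ln(2.46914e-08)/ln(0.2) = -17.5168/-1.60944 = 10.884.
Smallest integer k = 11.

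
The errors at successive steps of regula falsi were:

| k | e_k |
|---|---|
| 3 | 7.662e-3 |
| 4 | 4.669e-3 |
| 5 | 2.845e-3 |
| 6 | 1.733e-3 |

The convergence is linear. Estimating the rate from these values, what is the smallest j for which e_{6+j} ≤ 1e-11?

Rate ρ ≈ e_6/e_5 = 1.733e-3/2.845e-3 = 0.6091.
After j more steps, e_{6+j} ≈ 1.733e-3·ρ^j; need ρ^j ≤ 1e-11/1.733e-3 = 5.77034e-09.
j ≥ ln(5.77034e-09)/ln(0.6091) = -18.9705/-0.49577 = 38.265.
So 39 more iterations are needed.

39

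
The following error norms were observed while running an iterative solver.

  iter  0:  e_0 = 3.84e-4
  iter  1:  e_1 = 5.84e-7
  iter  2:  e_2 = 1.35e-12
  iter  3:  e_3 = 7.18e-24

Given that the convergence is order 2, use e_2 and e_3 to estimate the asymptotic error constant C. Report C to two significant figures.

C ≈ e_3 / e_2^2
  = 7.18e-24 / (1.35e-12)^2
  = 7.18e-24 / 1.8225e-24 ≈ 3.9396

3.9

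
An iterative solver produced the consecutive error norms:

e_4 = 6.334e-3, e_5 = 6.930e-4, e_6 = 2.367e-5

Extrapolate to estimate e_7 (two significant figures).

First estimate the order: p ≈ ln(e_6/e_5) / ln(e_5/e_4) = ln(2.367e-5/6.930e-4)/ln(6.930e-4/6.334e-3) = ln(0.0341558)/ln(0.10941) ≈ 1.5261.
Then e_7 ≈ e_6·(e_6/e_5)^p = 2.367e-5·(0.0341558)^1.5261 = 2.367e-5·0.0057799 ≈ 1.368e-07.

1.4e-7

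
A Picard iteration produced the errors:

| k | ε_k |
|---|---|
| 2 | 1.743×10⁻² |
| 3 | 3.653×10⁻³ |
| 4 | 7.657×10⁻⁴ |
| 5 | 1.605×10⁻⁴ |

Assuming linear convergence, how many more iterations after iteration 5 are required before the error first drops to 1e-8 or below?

Rate ρ ≈ ε_5/ε_4 = 1.605×10⁻⁴/7.657×10⁻⁴ = 0.2096.
After j more steps, ε_{5+j} ≈ 1.605×10⁻⁴·ρ^j; need ρ^j ≤ 1e-8/1.605×10⁻⁴ = 6.23053e-05.
j ≥ ln(6.23053e-05)/ln(0.2096) = -9.6835/-1.56255 = 6.197.
So 7 more iterations are needed.

7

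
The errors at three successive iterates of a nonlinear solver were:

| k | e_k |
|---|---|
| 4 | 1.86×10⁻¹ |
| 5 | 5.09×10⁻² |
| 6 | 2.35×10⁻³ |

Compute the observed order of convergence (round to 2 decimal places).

p ≈ ln(e_6/e_5) / ln(e_5/e_4)
  = ln(2.35×10⁻³/5.09×10⁻²) / ln(5.09×10⁻²/1.86×10⁻¹)
  = ln(0.046169) / ln(0.273656)
  = -3.07545 / -1.29588 ≈ 2.37325

2.37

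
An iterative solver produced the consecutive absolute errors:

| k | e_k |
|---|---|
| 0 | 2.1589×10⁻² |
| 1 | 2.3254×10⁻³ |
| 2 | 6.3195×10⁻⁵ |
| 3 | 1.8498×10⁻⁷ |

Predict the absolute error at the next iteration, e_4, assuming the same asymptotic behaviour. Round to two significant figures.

First estimate the order: p ≈ ln(e_3/e_2) / ln(e_2/e_1) = ln(1.8498×10⁻⁷/6.3195×10⁻⁵)/ln(6.3195×10⁻⁵/2.3254×10⁻³) = ln(0.00292713)/ln(0.027176) ≈ 1.6180.
Then e_4 ≈ e_3·(e_3/e_2)^p = 1.8498×10⁻⁷·(0.00292713)^1.6180 = 1.8498×10⁻⁷·7.95615e-05 ≈ 1.472e-11.

1.5e-11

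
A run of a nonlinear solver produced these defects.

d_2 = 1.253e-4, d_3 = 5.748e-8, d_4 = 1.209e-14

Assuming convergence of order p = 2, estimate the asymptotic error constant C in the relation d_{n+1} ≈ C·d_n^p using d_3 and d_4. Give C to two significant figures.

C ≈ d_4 / d_3^2
  = 1.209e-14 / (5.748e-8)^2
  = 1.209e-14 / 3.30395e-15 ≈ 3.6593

3.7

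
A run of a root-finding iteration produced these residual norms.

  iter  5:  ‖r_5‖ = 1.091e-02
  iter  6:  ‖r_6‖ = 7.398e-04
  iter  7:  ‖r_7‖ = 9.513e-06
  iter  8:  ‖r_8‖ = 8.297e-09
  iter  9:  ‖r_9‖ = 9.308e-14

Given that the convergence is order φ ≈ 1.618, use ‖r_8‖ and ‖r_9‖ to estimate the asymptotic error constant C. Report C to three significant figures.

C ≈ ‖r_9‖ / ‖r_8‖^1.618
  = 9.308e-14 / (8.297e-09)^1.618
  = 9.308e-14 / 8.41035e-14 ≈ 1.1067

1.11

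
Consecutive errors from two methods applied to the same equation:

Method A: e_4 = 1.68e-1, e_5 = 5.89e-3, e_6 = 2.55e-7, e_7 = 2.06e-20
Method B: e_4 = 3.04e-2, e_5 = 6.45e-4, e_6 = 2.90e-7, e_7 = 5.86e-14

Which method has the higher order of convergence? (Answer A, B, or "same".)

Method A: p ≈ ln(2.06e-20/2.55e-7)/ln(2.55e-7/5.89e-3) ≈ 3.00.
Method B: p ≈ ln(5.86e-14/2.90e-7)/ln(2.90e-7/6.45e-4) ≈ 2.00.
Method A has the higher order (≈3.0 vs ≈2.0).

A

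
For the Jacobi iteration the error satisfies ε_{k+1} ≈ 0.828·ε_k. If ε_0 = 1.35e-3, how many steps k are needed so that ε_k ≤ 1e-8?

After k steps, ε_k ≈ 1.35e-3·0.828^k.
Need 0.828^k ≤ 1e-8/1.35e-3 = 7.40741e-06.
k ≥ ln(7.40741e-06)/ln(0.828) = -11.8130/-0.18874 = 62.589.
Smallest integer k = 63.

63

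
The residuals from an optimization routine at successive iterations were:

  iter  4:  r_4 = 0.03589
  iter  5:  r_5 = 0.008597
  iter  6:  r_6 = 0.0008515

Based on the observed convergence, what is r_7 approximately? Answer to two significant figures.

2.0e-5

First estimate the order: p ≈ ln(r_6/r_5) / ln(r_5/r_4) = ln(0.0008515/0.008597)/ln(0.008597/0.03589) = ln(0.0990462)/ln(0.239537) ≈ 1.6180.
Then r_7 ≈ r_6·(r_6/r_5)^p = 0.0008515·(0.0990462)^1.6180 = 0.0008515·0.0237282 ≈ 2.02e-05.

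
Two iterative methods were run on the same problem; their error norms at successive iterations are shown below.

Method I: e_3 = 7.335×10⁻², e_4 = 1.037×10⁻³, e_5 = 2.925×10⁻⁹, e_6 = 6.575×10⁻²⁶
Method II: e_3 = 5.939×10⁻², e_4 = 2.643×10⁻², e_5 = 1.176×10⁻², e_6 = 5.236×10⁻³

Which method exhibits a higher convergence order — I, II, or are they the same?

I

Method I: p ≈ ln(6.575×10⁻²⁶/2.925×10⁻⁹)/ln(2.925×10⁻⁹/1.037×10⁻³) ≈ 3.00.
Method II: p ≈ ln(5.236×10⁻³/1.176×10⁻²)/ln(1.176×10⁻²/2.643×10⁻²) ≈ 1.00.
Method I has the higher order (≈3.0 vs ≈1.0).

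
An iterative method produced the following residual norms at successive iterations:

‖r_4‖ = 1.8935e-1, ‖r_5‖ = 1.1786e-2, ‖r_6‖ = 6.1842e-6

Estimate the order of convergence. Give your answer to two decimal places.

p ≈ ln(‖r_6‖/‖r_5‖) / ln(‖r_5‖/‖r_4‖)
  = ln(6.1842e-6/1.1786e-2) / ln(1.1786e-2/1.8935e-1)
  = ln(0.000524707) / ln(0.0622445)
  = -7.55267 / -2.77669 ≈ 2.72003

2.72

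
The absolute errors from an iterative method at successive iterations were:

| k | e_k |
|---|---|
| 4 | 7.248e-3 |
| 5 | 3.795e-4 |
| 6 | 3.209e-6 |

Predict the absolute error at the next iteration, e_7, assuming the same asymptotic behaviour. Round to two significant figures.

1.4e-9

First estimate the order: p ≈ ln(e_6/e_5) / ln(e_5/e_4) = ln(3.209e-6/3.795e-4)/ln(3.795e-4/7.248e-3) = ln(0.00845586)/ln(0.0523593) ≈ 1.6181.
Then e_7 ≈ e_6·(e_6/e_5)^p = 3.209e-6·(0.00845586)^1.6181 = 3.209e-6·0.000442521 ≈ 1.42e-09.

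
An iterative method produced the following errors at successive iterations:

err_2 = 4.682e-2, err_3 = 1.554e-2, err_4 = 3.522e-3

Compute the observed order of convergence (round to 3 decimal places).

1.346

p ≈ ln(err_4/err_3) / ln(err_3/err_2)
  = ln(3.522e-3/1.554e-2) / ln(1.554e-2/4.682e-2)
  = ln(0.226641) / ln(0.331909)
  = -1.484388 / -1.102894 ≈ 1.345903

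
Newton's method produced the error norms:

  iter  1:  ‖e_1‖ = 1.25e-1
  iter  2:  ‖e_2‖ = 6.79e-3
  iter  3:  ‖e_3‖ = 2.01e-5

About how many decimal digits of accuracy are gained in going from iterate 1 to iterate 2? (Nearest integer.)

Digits gained ≈ log₁₀(‖e_1‖/‖e_2‖) = log₁₀(1.25e-1/6.79e-3) = log₁₀(18.4094) ≈ 1.265.

1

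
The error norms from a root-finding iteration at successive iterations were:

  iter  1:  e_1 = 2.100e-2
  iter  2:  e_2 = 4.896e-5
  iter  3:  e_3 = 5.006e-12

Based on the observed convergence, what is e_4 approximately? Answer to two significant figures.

First estimate the order: p ≈ ln(e_3/e_2) / ln(e_2/e_1) = ln(5.006e-12/4.896e-5)/ln(4.896e-5/2.100e-2) = ln(1.02247e-07)/ln(0.00233143) ≈ 2.6555.
Then e_4 ≈ e_3·(e_3/e_2)^p = 5.006e-12·(1.02247e-07)^2.6555 = 5.006e-12·2.73607e-19 ≈ 1.37e-30.

1.4e-30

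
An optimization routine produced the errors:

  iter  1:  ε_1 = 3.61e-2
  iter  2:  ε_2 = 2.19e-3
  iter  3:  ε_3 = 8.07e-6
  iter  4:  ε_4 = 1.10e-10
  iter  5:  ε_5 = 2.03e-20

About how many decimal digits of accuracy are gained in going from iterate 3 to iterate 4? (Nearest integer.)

Digits gained ≈ log₁₀(ε_3/ε_4) = log₁₀(8.07e-6/1.10e-10) = log₁₀(73363.6) ≈ 4.865.

5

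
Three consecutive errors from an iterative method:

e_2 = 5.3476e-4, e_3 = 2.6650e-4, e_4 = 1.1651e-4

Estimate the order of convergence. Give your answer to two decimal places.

p ≈ ln(e_4/e_3) / ln(e_3/e_2)
  = ln(1.1651e-4/2.6650e-4) / ln(2.6650e-4/5.3476e-4)
  = ln(0.437186) / ln(0.498354)
  = -0.82740 / -0.69644 ≈ 1.18804

1.19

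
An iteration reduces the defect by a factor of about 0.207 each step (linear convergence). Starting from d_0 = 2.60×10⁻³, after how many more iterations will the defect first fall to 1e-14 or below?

After k steps, d_k ≈ 2.60×10⁻³·0.207^k.
Need 0.207^k ≤ 1e-14/2.60×10⁻³ = 3.84615e-12.
k ≥ ln(3.84615e-12)/ln(0.207) = -26.2839/-1.57504 = 16.688.
Smallest integer k = 17.

17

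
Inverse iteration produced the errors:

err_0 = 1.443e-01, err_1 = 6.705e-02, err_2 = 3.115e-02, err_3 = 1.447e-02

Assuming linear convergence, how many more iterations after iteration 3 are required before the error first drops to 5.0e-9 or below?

Rate ρ ≈ err_3/err_2 = 1.447e-02/3.115e-02 = 0.4645.
After j more steps, err_{3+j} ≈ 1.447e-02·ρ^j; need ρ^j ≤ 5.0e-9/1.447e-02 = 3.45543e-07.
j ≥ ln(3.45543e-07)/ln(0.4645) = -14.8781/-0.76679 = 19.403.
So 20 more iterations are needed.

20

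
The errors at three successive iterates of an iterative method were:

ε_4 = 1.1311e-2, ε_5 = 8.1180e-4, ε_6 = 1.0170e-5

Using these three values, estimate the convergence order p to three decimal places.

p ≈ ln(ε_6/ε_5) / ln(ε_5/ε_4)
  = ln(1.0170e-5/8.1180e-4) / ln(8.1180e-4/1.1311e-2)
  = ln(0.0125277) / ln(0.0717708)
  = -4.379813 / -2.634278 ≈ 1.662624

1.663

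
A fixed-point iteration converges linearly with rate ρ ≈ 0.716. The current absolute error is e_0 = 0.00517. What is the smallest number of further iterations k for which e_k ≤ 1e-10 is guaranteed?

After k steps, e_k ≈ 0.00517·0.716^k.
Need 0.716^k ≤ 1e-10/0.00517 = 1.93424e-08.
k ≥ ln(1.93424e-08)/ln(0.716) = -17.7610/-0.33408 = 53.164.
Smallest integer k = 54.

54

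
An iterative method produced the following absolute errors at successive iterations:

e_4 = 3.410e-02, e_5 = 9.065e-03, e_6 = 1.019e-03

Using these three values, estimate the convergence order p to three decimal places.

1.650

p ≈ ln(e_6/e_5) / ln(e_5/e_4)
  = ln(1.019e-03/9.065e-03) / ln(9.065e-03/3.410e-02)
  = ln(0.11241) / ln(0.265836)
  = -2.185602 / -1.324876 ≈ 1.649665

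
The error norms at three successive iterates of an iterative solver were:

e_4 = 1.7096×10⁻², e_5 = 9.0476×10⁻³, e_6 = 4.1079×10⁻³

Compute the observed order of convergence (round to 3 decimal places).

1.241

p ≈ ln(e_6/e_5) / ln(e_5/e_4)
  = ln(4.1079×10⁻³/9.0476×10⁻³) / ln(9.0476×10⁻³/1.7096×10⁻²)
  = ln(0.454032) / ln(0.529223)
  = -0.789588 / -0.636345 ≈ 1.240817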